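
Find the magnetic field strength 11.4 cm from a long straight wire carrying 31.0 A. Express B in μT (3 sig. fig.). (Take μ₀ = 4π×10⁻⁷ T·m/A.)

For an infinitely long straight wire, B = μ₀I/(2πd).
B = (4π×10⁻⁷ × 31.0) / (2π × 0.114) = 5.44×10⁻⁵ T.

B ≈ 54.4 μT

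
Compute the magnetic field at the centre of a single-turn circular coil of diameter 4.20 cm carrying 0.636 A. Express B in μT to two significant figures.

At the centre of a circular loop the Biot–Savart law gives B = μ₀I/(2R) (so R = 0.021 m).
B = (4π×10⁻⁷ × 0.636) / (2 × 0.021) = 1.90×10⁻⁵ T.

B ≈ 19 μT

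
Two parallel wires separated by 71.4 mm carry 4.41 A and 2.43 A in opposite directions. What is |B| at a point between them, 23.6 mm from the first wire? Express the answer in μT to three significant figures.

Each long wire gives B = μ₀I/(2πd). Distances are d₁ = 0.0236 m and d₂ = 0.0478 m.
B₁ = 3.74×10⁻⁵ T, B₂ = 1.02×10⁻⁵ T.
Between antiparallel currents both contributions point the same way, so they add. B = B₁ + B₂ = 3.74×10⁻⁵ + 1.02×10⁻⁵ = 4.75×10⁻⁵ T.

B ≈ 47.5 μT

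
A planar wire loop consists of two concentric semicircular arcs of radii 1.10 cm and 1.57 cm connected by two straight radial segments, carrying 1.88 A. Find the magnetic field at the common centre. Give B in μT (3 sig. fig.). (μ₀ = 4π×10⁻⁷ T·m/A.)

B ≈ 16.1 μT

The radial connectors point toward the centre, so dl × r̂ = 0 and they contribute nothing.
Each semicircle gives μ₀I/(4R): inner arc 5.37×10⁻⁵ T, outer arc 3.76×10⁻⁵ T.
The two arcs carry current in opposite angular senses, so their fields oppose: B = |5.37×10⁻⁵ − 3.76×10⁻⁵| = 1.61×10⁻⁵ T.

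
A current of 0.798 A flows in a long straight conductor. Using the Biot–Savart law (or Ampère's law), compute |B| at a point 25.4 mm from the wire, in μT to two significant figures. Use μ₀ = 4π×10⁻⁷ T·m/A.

For an infinitely long straight wire, B = μ₀I/(2πd).
B = (4π×10⁻⁷ × 0.798) / (2π × 0.0254) = 6.28×10⁻⁶ T.

B ≈ 6.3 μT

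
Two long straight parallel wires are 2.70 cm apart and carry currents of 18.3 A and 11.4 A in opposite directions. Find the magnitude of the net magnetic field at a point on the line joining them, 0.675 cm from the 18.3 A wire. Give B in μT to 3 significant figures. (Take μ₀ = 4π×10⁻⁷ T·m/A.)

Each long wire gives B = μ₀I/(2πd). Distances are d₁ = 0.00675 m and d₂ = 0.02025 m.
B₁ = 5.42×10⁻⁴ T, B₂ = 1.13×10⁻⁴ T.
Between antiparallel currents both contributions point the same way, so they add. B = B₁ + B₂ = 5.42×10⁻⁴ + 1.13×10⁻⁴ = 6.55×10⁻⁴ T.

B ≈ 655 μT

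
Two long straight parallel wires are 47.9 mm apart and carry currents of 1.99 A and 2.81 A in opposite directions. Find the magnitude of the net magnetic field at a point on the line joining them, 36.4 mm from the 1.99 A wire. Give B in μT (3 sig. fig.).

Each long wire gives B = μ₀I/(2πd). Distances are d₁ = 0.0364 m and d₂ = 0.0115 m.
B₁ = 1.09×10⁻⁵ T, B₂ = 4.89×10⁻⁵ T.
Between antiparallel currents both contributions point the same way, so they add. B = B₁ + B₂ = 1.09×10⁻⁵ + 4.89×10⁻⁵ = 5.98×10⁻⁵ T.

B ≈ 59.8 μT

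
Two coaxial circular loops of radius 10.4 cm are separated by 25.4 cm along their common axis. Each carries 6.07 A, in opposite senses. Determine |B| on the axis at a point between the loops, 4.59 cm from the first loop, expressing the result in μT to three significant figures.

Each loop contributes B = μ₀IR²/[2(R²+z²)^(3/2)] on the axis, with z measured from that loop.
Loop 1 (z = 0.0459 m): B₁ = 2.81×10⁻⁵ T. Loop 2 (z = 0.2081 m): B₂ = 3.28×10⁻⁶ T.
The fields oppose: B = |B₁ − B₂| = 2.48×10⁻⁵ T.

B ≈ 24.8 μT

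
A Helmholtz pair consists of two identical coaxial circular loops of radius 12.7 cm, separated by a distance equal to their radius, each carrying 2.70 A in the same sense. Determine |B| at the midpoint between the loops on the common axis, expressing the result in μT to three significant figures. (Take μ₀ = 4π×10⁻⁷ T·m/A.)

Each loop contributes B = μ₀IR²/[2(R²+z²)^(3/2)] on the axis, with z measured from that loop.
Loop 1 (z = 0.0635 m): B₁ = 9.56×10⁻⁶ T. Loop 2 (z = 0.0635 m): B₂ = 9.56×10⁻⁶ T.
The fields add: B = B₁ + B₂ = 1.91×10⁻⁵ T.

B ≈ 19.1 μT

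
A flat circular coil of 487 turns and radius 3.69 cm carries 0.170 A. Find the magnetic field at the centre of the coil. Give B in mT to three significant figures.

For an N-turn flat coil, B = Nμ₀I/(2R) with R = 0.0369 m.
B = 487 × 2.89×10⁻⁶ T = 1.41×10⁻³ T.

B ≈ 1.41 mT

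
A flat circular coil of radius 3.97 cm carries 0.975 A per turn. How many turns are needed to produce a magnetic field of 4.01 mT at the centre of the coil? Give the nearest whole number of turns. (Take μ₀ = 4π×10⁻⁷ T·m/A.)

For an N-turn coil, B = Nμ₀I/(2R). A single turn gives B₁ = 1.54×10⁻⁵ T with R = 0.0397 m.
N = B/B₁ = 4.01×10⁻³ / 1.54×10⁻⁵ = 259.87.

N = 260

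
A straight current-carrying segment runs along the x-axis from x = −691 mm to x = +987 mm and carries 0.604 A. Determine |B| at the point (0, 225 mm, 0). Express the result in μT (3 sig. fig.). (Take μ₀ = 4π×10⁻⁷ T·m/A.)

For a finite straight segment, B = (μ₀I/4πd)(sinθ₁ + sinθ₂), where θ₁, θ₂ are the angles from the perpendicular to each end.
The perpendicular distance is d = 0.225 m; the end-offsets along the wire are a = 0.691 m and b = 0.987 m.
sinθ₁ = 0.691/√(0.691²+0.225²) = 0.9509; sinθ₂ = 0.987/√(0.987²+0.225²) = 0.9750.
B = (4π×10⁻⁷ × 0.604) / (4π × 0.225) × (0.9509 + 0.9750) = 5.17×10⁻⁷ T.

B ≈ 0.517 μT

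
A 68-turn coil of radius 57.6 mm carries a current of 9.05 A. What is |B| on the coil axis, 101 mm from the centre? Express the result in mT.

B ≈ 0.816 mT

For an N-turn flat coil, B = Nμ₀IR²/[2(R²+z²)^(3/2)] with R = 0.0576 m, z = 0.101 m.
B = 68 × 1.20×10⁻⁵ T = 8.16×10⁻⁴ T.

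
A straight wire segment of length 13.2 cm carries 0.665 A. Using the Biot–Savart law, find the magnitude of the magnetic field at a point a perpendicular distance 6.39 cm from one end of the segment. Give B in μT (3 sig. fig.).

B ≈ 0.937 μT

For a finite straight segment, B = (μ₀I/4πd)(sinθ₁ + sinθ₂), where θ₁, θ₂ are the angles from the perpendicular to each end.
The perpendicular foot is at one end, so the two end-offsets along the wire are 0 and L = 0.132 m.
sinθ₁ = 0/√(0²+0.0639²) = 0.0000; sinθ₂ = 0.132/√(0.132²+0.0639²) = 0.9001.
B = (4π×10⁻⁷ × 0.665) / (4π × 0.0639) × (0.0000 + 0.9001) = 9.37×10⁻⁷ T.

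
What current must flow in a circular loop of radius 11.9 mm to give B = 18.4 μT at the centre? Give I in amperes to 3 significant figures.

I ≈ 0.348 A

At the centre of a circular loop B = μ₀I/(2R), so I = 2RB/μ₀.
With R = 0.0119 m, I = 2 × 0.0119 × 1.84×10⁻⁵ / (4π×10⁻⁷) = 0.348 A.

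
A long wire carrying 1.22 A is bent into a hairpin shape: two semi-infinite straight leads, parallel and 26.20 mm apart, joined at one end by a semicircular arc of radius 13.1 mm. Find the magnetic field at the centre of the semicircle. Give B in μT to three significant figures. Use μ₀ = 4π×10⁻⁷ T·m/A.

B ≈ 47.9 μT

The semicircular arc contributes B_arc = μ₀I·π/(4πR) = μ₀I/(4R) = 2.93×10⁻⁵ T.
Each semi-infinite lead is at perpendicular distance R = 0.0131 m from the centre, with the perpendicular foot at its near end, so it contributes μ₀I/(4πR); both point the same way, together 1.86×10⁻⁵ T.
Arc and leads all point the same direction: B = 2.93×10⁻⁵ + 1.86×10⁻⁵ = 4.79×10⁻⁵ T.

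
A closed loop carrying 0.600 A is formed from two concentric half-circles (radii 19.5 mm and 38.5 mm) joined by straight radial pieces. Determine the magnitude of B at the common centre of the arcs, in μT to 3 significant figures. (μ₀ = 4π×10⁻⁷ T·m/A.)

B ≈ 4.77 μT

The radial connectors point toward the centre, so dl × r̂ = 0 and they contribute nothing.
Each semicircle gives μ₀I/(4R): inner arc 9.67×10⁻⁶ T, outer arc 4.90×10⁻⁶ T.
The two arcs carry current in opposite angular senses, so their fields oppose: B = |9.67×10⁻⁶ − 4.90×10⁻⁶| = 4.77×10⁻⁶ T.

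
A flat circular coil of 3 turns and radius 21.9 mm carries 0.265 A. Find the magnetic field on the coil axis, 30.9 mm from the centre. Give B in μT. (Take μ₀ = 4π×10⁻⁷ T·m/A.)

For an N-turn flat coil, B = Nμ₀IR²/[2(R²+z²)^(3/2)] with R = 0.0219 m, z = 0.0309 m.
B = 3 × 1.47×10⁻⁶ T = 4.41×10⁻⁶ T.

B ≈ 4.41 μT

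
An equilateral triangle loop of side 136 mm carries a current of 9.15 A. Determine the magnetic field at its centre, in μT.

Each side is a finite straight segment at perpendicular distance d = a/(2 tan(π/3)) = 0.03926 m from the centre, with end-angles ±π/3.
One side contributes B₁ = (μ₀I/4πd)·2 sin(π/3) = 4.04×10⁻⁵ T.
All 3 sides add in the same direction: B = 3 × 4.04×10⁻⁵ = 1.21×10⁻⁴ T.

B ≈ 121 μT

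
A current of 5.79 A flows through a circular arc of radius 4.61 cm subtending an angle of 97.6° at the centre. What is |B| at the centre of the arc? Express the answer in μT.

The Biot–Savart field of a circular arc at its centre is B = μ₀Iφ/(4πR), with φ = 1.703 rad.
B = (4π×10⁻⁷ × 5.79 × 1.703) / (4π × 0.0461) = 2.14×10⁻⁵ T.

B ≈ 21.4 μT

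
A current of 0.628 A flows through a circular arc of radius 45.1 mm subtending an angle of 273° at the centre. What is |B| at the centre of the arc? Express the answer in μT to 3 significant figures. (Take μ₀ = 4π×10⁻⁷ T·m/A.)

B ≈ 6.63 μT

The Biot–Savart field of a circular arc at its centre is B = μ₀Iφ/(4πR), with φ = 4.765 rad.
B = (4π×10⁻⁷ × 0.628 × 4.765) / (4π × 0.0451) = 6.63×10⁻⁶ T.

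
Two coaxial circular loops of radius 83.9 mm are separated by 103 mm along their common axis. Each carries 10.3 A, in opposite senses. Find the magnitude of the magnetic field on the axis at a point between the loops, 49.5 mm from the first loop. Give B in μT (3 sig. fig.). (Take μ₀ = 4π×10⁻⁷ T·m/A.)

Each loop contributes B = μ₀IR²/[2(R²+z²)^(3/2)] on the axis, with z measured from that loop.
Loop 1 (z = 0.0495 m): B₁ = 4.93×10⁻⁵ T. Loop 2 (z = 0.0535 m): B₂ = 4.62×10⁻⁵ T.
The fields oppose: B = |B₁ − B₂| = 3.04×10⁻⁶ T.

B ≈ 3.04 μT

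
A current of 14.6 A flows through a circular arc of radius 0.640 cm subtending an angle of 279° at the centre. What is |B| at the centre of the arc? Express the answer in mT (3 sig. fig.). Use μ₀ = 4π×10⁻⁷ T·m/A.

The Biot–Savart field of a circular arc at its centre is B = μ₀Iφ/(4πR), with φ = 4.869 rad.
B = (4π×10⁻⁷ × 14.6 × 4.869) / (4π × 0.0064) = 1.11×10⁻³ T.

B ≈ 1.11 mT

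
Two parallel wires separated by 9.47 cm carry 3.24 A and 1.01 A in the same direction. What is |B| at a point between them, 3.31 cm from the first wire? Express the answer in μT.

Each long wire gives B = μ₀I/(2πd). Distances are d₁ = 0.0331 m and d₂ = 0.0616 m.
B₁ = 1.96×10⁻⁵ T, B₂ = 3.28×10⁻⁶ T.
Between parallel currents the two contributions point in opposite directions, so they subtract. B = |B₁ − B₂| = |1.96×10⁻⁵ − 3.28×10⁻⁶| = 1.63×10⁻⁵ T.

B ≈ 16.3 μT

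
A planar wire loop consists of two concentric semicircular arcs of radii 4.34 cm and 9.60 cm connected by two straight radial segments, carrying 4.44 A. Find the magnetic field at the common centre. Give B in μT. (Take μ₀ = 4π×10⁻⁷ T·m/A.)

The radial connectors point toward the centre, so dl × r̂ = 0 and they contribute nothing.
Each semicircle gives μ₀I/(4R): inner arc 3.21×10⁻⁵ T, outer arc 1.45×10⁻⁵ T.
The two arcs carry current in opposite angular senses, so their fields oppose: B = |3.21×10⁻⁵ − 1.45×10⁻⁵| = 1.76×10⁻⁵ T.

B ≈ 17.6 μT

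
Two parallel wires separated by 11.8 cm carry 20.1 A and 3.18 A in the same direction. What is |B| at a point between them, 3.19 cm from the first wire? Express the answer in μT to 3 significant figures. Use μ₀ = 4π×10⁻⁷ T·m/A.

Each long wire gives B = μ₀I/(2πd). Distances are d₁ = 0.0319 m and d₂ = 0.0861 m.
B₁ = 1.26×10⁻⁴ T, B₂ = 7.39×10⁻⁶ T.
Between parallel currents the two contributions point in opposite directions, so they subtract. B = |B₁ − B₂| = |1.26×10⁻⁴ − 7.39×10⁻⁶| = 1.19×10⁻⁴ T.

B ≈ 119 μT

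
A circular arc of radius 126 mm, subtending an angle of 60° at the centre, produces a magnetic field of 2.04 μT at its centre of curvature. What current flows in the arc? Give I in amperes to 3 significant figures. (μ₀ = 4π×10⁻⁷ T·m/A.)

For a circular arc, B = μ₀Iφ/(4πR) with φ in radians; here φ = 1.047 rad.
So I = 4πRB/(μ₀φ) = 4π × 0.126 × 2.04×10⁻⁶ / (4π×10⁻⁷ × 1.047) = 2.45 A.

I ≈ 2.45 A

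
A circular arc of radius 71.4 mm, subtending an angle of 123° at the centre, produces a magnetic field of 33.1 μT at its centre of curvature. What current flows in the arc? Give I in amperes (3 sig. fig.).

I ≈ 11.0 A

For a circular arc, B = μ₀Iφ/(4πR) with φ in radians; here φ = 2.147 rad.
So I = 4πRB/(μ₀φ) = 4π × 0.0714 × 3.31×10⁻⁵ / (4π×10⁻⁷ × 2.147) = 11.0 A.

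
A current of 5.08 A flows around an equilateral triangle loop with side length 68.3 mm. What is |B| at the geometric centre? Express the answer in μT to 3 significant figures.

Each side is a finite straight segment at perpendicular distance d = a/(2 tan(π/3)) = 0.01972 m from the centre, with end-angles ±π/3.
One side contributes B₁ = (μ₀I/4πd)·2 sin(π/3) = 4.46×10⁻⁵ T.
All 3 sides add in the same direction: B = 3 × 4.46×10⁻⁵ = 1.34×10⁻⁴ T.

B ≈ 134 μT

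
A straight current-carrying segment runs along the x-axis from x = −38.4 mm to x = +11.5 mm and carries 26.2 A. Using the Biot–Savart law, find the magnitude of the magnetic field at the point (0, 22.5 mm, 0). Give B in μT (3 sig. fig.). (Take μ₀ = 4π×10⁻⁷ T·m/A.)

For a finite straight segment, B = (μ₀I/4πd)(sinθ₁ + sinθ₂), where θ₁, θ₂ are the angles from the perpendicular to each end.
The perpendicular distance is d = 0.0225 m; the end-offsets along the wire are a = 0.0384 m and b = 0.0115 m.
sinθ₁ = 0.0384/√(0.0384²+0.0225²) = 0.8628; sinθ₂ = 0.0115/√(0.0115²+0.0225²) = 0.4551.
B = (4π×10⁻⁷ × 26.2) / (4π × 0.0225) × (0.8628 + 0.4551) = 1.53×10⁻⁴ T.

B ≈ 153 μT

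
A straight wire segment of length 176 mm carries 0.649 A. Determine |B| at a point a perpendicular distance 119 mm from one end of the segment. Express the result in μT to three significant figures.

B ≈ 0.452 μT

For a finite straight segment, B = (μ₀I/4πd)(sinθ₁ + sinθ₂), where θ₁, θ₂ are the angles from the perpendicular to each end.
The perpendicular foot is at one end, so the two end-offsets along the wire are 0 and L = 0.176 m.
sinθ₁ = 0/√(0²+0.119²) = 0.0000; sinθ₂ = 0.176/√(0.176²+0.119²) = 0.8284.
B = (4π×10⁻⁷ × 0.649) / (4π × 0.119) × (0.0000 + 0.8284) = 4.52×10⁻⁷ T.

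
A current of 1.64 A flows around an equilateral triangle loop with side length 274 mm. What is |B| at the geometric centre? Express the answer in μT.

B ≈ 10.8 μT

Each side is a finite straight segment at perpendicular distance d = a/(2 tan(π/3)) = 0.0791 m from the centre, with end-angles ±π/3.
One side contributes B₁ = (μ₀I/4πd)·2 sin(π/3) = 3.59×10⁻⁶ T.
All 3 sides add in the same direction: B = 3 × 3.59×10⁻⁶ = 1.08×10⁻⁵ T.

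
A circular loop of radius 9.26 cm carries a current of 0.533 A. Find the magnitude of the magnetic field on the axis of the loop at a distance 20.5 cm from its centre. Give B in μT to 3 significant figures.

On the axis of a circular loop, B = μ₀IR² / [2(R²+z²)^(3/2)].
R² + z² = (0.0926)² + (0.205)² = 0.0506 m², and (R²+z²)^(3/2) = 1.14×10⁻² m³.
B = (4π×10⁻⁷ × 0.533 × 0.008575) / (2 × 1.14×10⁻²) = 2.52×10⁻⁷ T.

B ≈ 0.252 μT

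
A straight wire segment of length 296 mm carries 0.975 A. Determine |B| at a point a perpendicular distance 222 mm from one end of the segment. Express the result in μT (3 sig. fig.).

For a finite straight segment, B = (μ₀I/4πd)(sinθ₁ + sinθ₂), where θ₁, θ₂ are the angles from the perpendicular to each end.
The perpendicular foot is at one end, so the two end-offsets along the wire are 0 and L = 0.296 m.
sinθ₁ = 0/√(0²+0.222²) = 0.0000; sinθ₂ = 0.296/√(0.296²+0.222²) = 0.8000.
B = (4π×10⁻⁷ × 0.975) / (4π × 0.222) × (0.0000 + 0.8000) = 3.51×10⁻⁷ T.

B ≈ 0.351 μT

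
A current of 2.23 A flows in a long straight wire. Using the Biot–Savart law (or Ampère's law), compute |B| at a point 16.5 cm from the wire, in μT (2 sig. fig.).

For an infinitely long straight wire, B = μ₀I/(2πd).
B = (4π×10⁻⁷ × 2.23) / (2π × 0.165) = 2.70×10⁻⁶ T.

B ≈ 2.7 μT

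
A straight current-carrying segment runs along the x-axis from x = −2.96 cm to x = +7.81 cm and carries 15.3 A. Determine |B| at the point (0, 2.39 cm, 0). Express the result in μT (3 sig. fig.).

B ≈ 111 μT

For a finite straight segment, B = (μ₀I/4πd)(sinθ₁ + sinθ₂), where θ₁, θ₂ are the angles from the perpendicular to each end.
The perpendicular distance is d = 0.0239 m; the end-offsets along the wire are a = 0.0296 m and b = 0.0781 m.
sinθ₁ = 0.0296/√(0.0296²+0.0239²) = 0.7780; sinθ₂ = 0.0781/√(0.0781²+0.0239²) = 0.9562.
B = (4π×10⁻⁷ × 15.3) / (4π × 0.0239) × (0.7780 + 0.9562) = 1.11×10⁻⁴ T.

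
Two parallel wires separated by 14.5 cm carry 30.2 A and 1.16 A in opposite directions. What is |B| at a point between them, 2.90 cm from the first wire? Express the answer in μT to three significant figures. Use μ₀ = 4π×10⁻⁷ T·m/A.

Each long wire gives B = μ₀I/(2πd). Distances are d₁ = 0.029 m and d₂ = 0.116 m.
B₁ = 2.08×10⁻⁴ T, B₂ = 2.00×10⁻⁶ T.
Between antiparallel currents both contributions point the same way, so they add. B = B₁ + B₂ = 2.08×10⁻⁴ + 2.00×10⁻⁶ = 2.10×10⁻⁴ T.

B ≈ 210 μT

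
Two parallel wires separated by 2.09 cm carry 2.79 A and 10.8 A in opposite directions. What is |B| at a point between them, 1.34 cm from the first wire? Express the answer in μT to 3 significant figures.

B ≈ 330 μT

Each long wire gives B = μ₀I/(2πd). Distances are d₁ = 0.0134 m and d₂ = 0.0075 m.
B₁ = 4.16×10⁻⁵ T, B₂ = 2.88×10⁻⁴ T.
Between antiparallel currents both contributions point the same way, so they add. B = B₁ + B₂ = 4.16×10⁻⁵ + 2.88×10⁻⁴ = 3.30×10⁻⁴ T.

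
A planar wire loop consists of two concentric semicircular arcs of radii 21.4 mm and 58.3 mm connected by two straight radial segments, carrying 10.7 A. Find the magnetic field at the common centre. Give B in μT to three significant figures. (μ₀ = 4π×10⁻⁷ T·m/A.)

The radial connectors point toward the centre, so dl × r̂ = 0 and they contribute nothing.
Each semicircle gives μ₀I/(4R): inner arc 1.57×10⁻⁴ T, outer arc 5.77×10⁻⁵ T.
The two arcs carry current in opposite angular senses, so their fields oppose: B = |1.57×10⁻⁴ − 5.77×10⁻⁵| = 9.94×10⁻⁵ T.

B ≈ 99.4 μT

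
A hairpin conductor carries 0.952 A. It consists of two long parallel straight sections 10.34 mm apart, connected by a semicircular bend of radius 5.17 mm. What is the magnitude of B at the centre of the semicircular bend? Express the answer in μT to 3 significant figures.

B ≈ 94.7 μT

The semicircular arc contributes B_arc = μ₀I·π/(4πR) = μ₀I/(4R) = 5.78×10⁻⁵ T.
Each semi-infinite lead is at perpendicular distance R = 0.00517 m from the centre, with the perpendicular foot at its near end, so it contributes μ₀I/(4πR); both point the same way, together 3.68×10⁻⁵ T.
Arc and leads all point the same direction: B = 5.78×10⁻⁵ + 3.68×10⁻⁵ = 9.47×10⁻⁵ T.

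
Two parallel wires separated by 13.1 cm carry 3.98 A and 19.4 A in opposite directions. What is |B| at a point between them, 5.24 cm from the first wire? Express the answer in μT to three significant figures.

B ≈ 64.6 μT

Each long wire gives B = μ₀I/(2πd). Distances are d₁ = 0.0524 m and d₂ = 0.0786 m.
B₁ = 1.52×10⁻⁵ T, B₂ = 4.94×10⁻⁵ T.
Between antiparallel currents both contributions point the same way, so they add. B = B₁ + B₂ = 1.52×10⁻⁵ + 4.94×10⁻⁵ = 6.46×10⁻⁵ T.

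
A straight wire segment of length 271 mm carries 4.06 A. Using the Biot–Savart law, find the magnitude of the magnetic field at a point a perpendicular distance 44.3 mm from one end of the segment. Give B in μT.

For a finite straight segment, B = (μ₀I/4πd)(sinθ₁ + sinθ₂), where θ₁, θ₂ are the angles from the perpendicular to each end.
The perpendicular foot is at one end, so the two end-offsets along the wire are 0 and L = 0.271 m.
sinθ₁ = 0/√(0²+0.0443²) = 0.0000; sinθ₂ = 0.271/√(0.271²+0.0443²) = 0.9869.
B = (4π×10⁻⁷ × 4.06) / (4π × 0.0443) × (0.0000 + 0.9869) = 9.04×10⁻⁶ T.

B ≈ 9.04 μT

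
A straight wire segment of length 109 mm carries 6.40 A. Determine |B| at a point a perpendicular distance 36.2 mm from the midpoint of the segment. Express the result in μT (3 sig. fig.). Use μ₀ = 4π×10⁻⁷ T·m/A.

For a finite straight segment, B = (μ₀I/4πd)(sinθ₁ + sinθ₂), where θ₁, θ₂ are the angles from the perpendicular to each end.
The perpendicular from the point meets the wire at its midpoint, so each end is L/2 = 0.0545 m away along the wire.
sinθ₁ = 0.0545/√(0.0545²+0.0362²) = 0.8330; sinθ₂ = 0.0545/√(0.0545²+0.0362²) = 0.8330.
B = (4π×10⁻⁷ × 6.40) / (4π × 0.0362) × (0.8330 + 0.8330) = 2.95×10⁻⁵ T.

B ≈ 29.5 μT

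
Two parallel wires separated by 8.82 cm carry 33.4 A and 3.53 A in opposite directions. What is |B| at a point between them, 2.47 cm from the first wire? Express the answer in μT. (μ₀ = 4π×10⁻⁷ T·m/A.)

B ≈ 282 μT

Each long wire gives B = μ₀I/(2πd). Distances are d₁ = 0.0247 m and d₂ = 0.0635 m.
B₁ = 2.70×10⁻⁴ T, B₂ = 1.11×10⁻⁵ T.
Between antiparallel currents both contributions point the same way, so they add. B = B₁ + B₂ = 2.70×10⁻⁴ + 1.11×10⁻⁵ = 2.82×10⁻⁴ T.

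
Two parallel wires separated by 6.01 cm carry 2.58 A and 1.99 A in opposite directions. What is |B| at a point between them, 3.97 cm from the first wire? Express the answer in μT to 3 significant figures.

B ≈ 32.5 μT

Each long wire gives B = μ₀I/(2πd). Distances are d₁ = 0.0397 m and d₂ = 0.0204 m.
B₁ = 1.30×10⁻⁵ T, B₂ = 1.95×10⁻⁵ T.
Between antiparallel currents both contributions point the same way, so they add. B = B₁ + B₂ = 1.30×10⁻⁵ + 1.95×10⁻⁵ = 3.25×10⁻⁵ T.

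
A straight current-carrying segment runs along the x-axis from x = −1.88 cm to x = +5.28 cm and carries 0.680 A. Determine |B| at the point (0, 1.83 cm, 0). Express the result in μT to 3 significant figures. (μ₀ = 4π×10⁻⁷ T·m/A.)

For a finite straight segment, B = (μ₀I/4πd)(sinθ₁ + sinθ₂), where θ₁, θ₂ are the angles from the perpendicular to each end.
The perpendicular distance is d = 0.0183 m; the end-offsets along the wire are a = 0.0188 m and b = 0.0528 m.
sinθ₁ = 0.0188/√(0.0188²+0.0183²) = 0.7166; sinθ₂ = 0.0528/√(0.0528²+0.0183²) = 0.9449.
B = (4π×10⁻⁷ × 0.680) / (4π × 0.0183) × (0.7166 + 0.9449) = 6.17×10⁻⁶ T.

B ≈ 6.17 μT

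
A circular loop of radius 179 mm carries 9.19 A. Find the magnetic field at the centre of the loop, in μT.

At the centre of a circular loop the Biot–Savart law gives B = μ₀I/(2R).
B = (4π×10⁻⁷ × 9.19) / (2 × 0.179) = 3.23×10⁻⁵ T.

B ≈ 32.3 μT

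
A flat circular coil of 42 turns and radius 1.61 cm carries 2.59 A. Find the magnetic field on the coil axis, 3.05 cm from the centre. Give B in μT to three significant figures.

B ≈ 432 μT

For an N-turn flat coil, B = Nμ₀IR²/[2(R²+z²)^(3/2)] with R = 0.0161 m, z = 0.0305 m.
B = 42 × 1.03×10⁻⁵ T = 4.32×10⁻⁴ T.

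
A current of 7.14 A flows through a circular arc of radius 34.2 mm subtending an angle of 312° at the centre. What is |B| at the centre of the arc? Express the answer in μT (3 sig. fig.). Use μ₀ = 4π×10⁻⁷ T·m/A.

The Biot–Savart field of a circular arc at its centre is B = μ₀Iφ/(4πR), with φ = 5.445 rad.
B = (4π×10⁻⁷ × 7.14 × 5.445) / (4π × 0.0342) = 1.14×10⁻⁴ T.

B ≈ 114 μT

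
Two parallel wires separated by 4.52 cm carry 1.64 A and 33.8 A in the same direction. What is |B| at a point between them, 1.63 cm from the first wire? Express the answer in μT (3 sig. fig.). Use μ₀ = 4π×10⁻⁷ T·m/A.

B ≈ 214 μT

Each long wire gives B = μ₀I/(2πd). Distances are d₁ = 0.0163 m and d₂ = 0.0289 m.
B₁ = 2.01×10⁻⁵ T, B₂ = 2.34×10⁻⁴ T.
Between parallel currents the two contributions point in opposite directions, so they subtract. B = |B₁ − B₂| = |2.01×10⁻⁵ − 2.34×10⁻⁴| = 2.14×10⁻⁴ T.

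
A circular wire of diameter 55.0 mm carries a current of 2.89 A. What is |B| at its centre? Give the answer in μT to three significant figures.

At the centre of a circular loop the Biot–Savart law gives B = μ₀I/(2R) (so R = 0.0275 m).
B = (4π×10⁻⁷ × 2.89) / (2 × 0.0275) = 6.60×10⁻⁵ T.

B ≈ 66.0 μT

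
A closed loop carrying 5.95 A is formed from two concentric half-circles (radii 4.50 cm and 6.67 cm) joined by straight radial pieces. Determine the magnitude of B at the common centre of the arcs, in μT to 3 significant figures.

The radial connectors point toward the centre, so dl × r̂ = 0 and they contribute nothing.
Each semicircle gives μ₀I/(4R): inner arc 4.15×10⁻⁵ T, outer arc 2.80×10⁻⁵ T.
The two arcs carry current in opposite angular senses, so their fields oppose: B = |4.15×10⁻⁵ − 2.80×10⁻⁵| = 1.35×10⁻⁵ T.

B ≈ 13.5 μT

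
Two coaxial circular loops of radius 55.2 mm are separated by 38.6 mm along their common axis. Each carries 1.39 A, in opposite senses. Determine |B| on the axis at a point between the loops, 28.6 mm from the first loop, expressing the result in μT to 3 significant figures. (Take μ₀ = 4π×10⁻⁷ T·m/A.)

B ≈ 4.00 μT

Each loop contributes B = μ₀IR²/[2(R²+z²)^(3/2)] on the axis, with z measured from that loop.
Loop 1 (z = 0.0286 m): B₁ = 1.11×10⁻⁵ T. Loop 2 (z = 0.01 m): B₂ = 1.51×10⁻⁵ T.
The fields oppose: B = |B₁ − B₂| = 4.00×10⁻⁶ T.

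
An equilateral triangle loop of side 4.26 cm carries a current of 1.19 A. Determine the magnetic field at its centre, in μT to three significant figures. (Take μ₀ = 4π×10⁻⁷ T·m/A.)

Each side is a finite straight segment at perpendicular distance d = a/(2 tan(π/3)) = 0.0123 m from the centre, with end-angles ±π/3.
One side contributes B₁ = (μ₀I/4πd)·2 sin(π/3) = 1.68×10⁻⁵ T.
All 3 sides add in the same direction: B = 3 × 1.68×10⁻⁵ = 5.03×10⁻⁵ T.

B ≈ 50.3 μT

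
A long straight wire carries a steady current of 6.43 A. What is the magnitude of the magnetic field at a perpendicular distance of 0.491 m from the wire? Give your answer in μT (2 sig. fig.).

B ≈ 2.6 μT

For an infinitely long straight wire, B = μ₀I/(2πd).
B = (4π×10⁻⁷ × 6.43) / (2π × 0.491) = 2.62×10⁻⁶ T.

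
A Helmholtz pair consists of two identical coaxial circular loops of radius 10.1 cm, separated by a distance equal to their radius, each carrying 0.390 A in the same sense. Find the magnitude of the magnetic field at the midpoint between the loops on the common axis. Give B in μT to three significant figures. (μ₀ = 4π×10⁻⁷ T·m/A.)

Each loop contributes B = μ₀IR²/[2(R²+z²)^(3/2)] on the axis, with z measured from that loop.
Loop 1 (z = 0.0505 m): B₁ = 1.74×10⁻⁶ T. Loop 2 (z = 0.0505 m): B₂ = 1.74×10⁻⁶ T.
The fields add: B = B₁ + B₂ = 3.47×10⁻⁶ T.

B ≈ 3.47 μT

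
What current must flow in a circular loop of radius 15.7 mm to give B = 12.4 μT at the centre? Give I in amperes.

I ≈ 0.310 A

At the centre of a circular loop B = μ₀I/(2R), so I = 2RB/μ₀.
With R = 0.0157 m, I = 2 × 0.0157 × 1.24×10⁻⁵ / (4π×10⁻⁷) = 0.310 A.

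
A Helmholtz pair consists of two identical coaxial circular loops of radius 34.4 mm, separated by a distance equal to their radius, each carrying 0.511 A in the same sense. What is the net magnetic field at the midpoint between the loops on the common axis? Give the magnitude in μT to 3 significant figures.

B ≈ 13.4 μT

Each loop contributes B = μ₀IR²/[2(R²+z²)^(3/2)] on the axis, with z measured from that loop.
Loop 1 (z = 0.0172 m): B₁ = 6.68×10⁻⁶ T. Loop 2 (z = 0.0172 m): B₂ = 6.68×10⁻⁶ T.
The fields add: B = B₁ + B₂ = 1.34×10⁻⁵ T.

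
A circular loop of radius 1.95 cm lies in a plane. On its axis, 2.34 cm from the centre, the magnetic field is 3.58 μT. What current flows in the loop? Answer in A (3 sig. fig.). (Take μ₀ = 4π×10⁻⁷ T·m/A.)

I ≈ 0.423 A

On the axis of a loop, B = μ₀IR²/[2(R²+z²)^(3/2)], so I = 2B(R²+z²)^(3/2)/(μ₀R²).
R² + z² = 0.0003802 + 0.0005476 = 0.0009278 m²; raised to 3/2 gives 2.83×10⁻⁵ m³.
I = 2 × 3.58×10⁻⁶ × 2.83×10⁻⁵ / (1.26×10⁻⁶ × 0.0003802) = 0.423 A.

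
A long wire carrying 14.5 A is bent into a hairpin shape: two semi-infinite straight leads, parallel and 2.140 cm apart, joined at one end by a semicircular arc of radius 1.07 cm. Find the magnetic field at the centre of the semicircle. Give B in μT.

B ≈ 697 μT

The semicircular arc contributes B_arc = μ₀I·π/(4πR) = μ₀I/(4R) = 4.26×10⁻⁴ T.
Each semi-infinite lead is at perpendicular distance R = 0.0107 m from the centre, with the perpendicular foot at its near end, so it contributes μ₀I/(4πR); both point the same way, together 2.71×10⁻⁴ T.
Arc and leads all point the same direction: B = 4.26×10⁻⁴ + 2.71×10⁻⁴ = 6.97×10⁻⁴ T.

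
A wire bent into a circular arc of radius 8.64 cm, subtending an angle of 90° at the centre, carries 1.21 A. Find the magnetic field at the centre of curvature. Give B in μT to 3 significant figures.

B ≈ 2.20 μT

The Biot–Savart field of a circular arc at its centre is B = μ₀Iφ/(4πR), with φ = 1.571 rad.
B = (4π×10⁻⁷ × 1.21 × 1.571) / (4π × 0.0864) = 2.20×10⁻⁶ T.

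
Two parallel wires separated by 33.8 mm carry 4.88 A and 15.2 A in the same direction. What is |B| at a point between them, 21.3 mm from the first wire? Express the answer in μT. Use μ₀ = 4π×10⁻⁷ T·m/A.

B ≈ 197 μT

Each long wire gives B = μ₀I/(2πd). Distances are d₁ = 0.0213 m and d₂ = 0.0125 m.
B₁ = 4.58×10⁻⁵ T, B₂ = 2.43×10⁻⁴ T.
Between parallel currents the two contributions point in opposite directions, so they subtract. B = |B₁ − B₂| = |4.58×10⁻⁵ − 2.43×10⁻⁴| = 1.97×10⁻⁴ T.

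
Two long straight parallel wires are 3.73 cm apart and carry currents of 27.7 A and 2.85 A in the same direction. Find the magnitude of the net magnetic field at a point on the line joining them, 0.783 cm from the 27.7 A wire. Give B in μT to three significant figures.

Each long wire gives B = μ₀I/(2πd). Distances are d₁ = 0.00783 m and d₂ = 0.02947 m.
B₁ = 7.08×10⁻⁴ T, B₂ = 1.93×10⁻⁵ T.
Between parallel currents the two contributions point in opposite directions, so they subtract. B = |B₁ − B₂| = |7.08×10⁻⁴ − 1.93×10⁻⁵| = 6.88×10⁻⁴ T.

B ≈ 688 μT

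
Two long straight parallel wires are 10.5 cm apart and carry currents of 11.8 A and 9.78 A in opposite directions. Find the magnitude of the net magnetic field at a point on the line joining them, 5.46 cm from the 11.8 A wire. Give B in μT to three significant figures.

B ≈ 82.0 μT

Each long wire gives B = μ₀I/(2πd). Distances are d₁ = 0.0546 m and d₂ = 0.0504 m.
B₁ = 4.32×10⁻⁵ T, B₂ = 3.88×10⁻⁵ T.
Between antiparallel currents both contributions point the same way, so they add. B = B₁ + B₂ = 4.32×10⁻⁵ + 3.88×10⁻⁵ = 8.20×10⁻⁵ T.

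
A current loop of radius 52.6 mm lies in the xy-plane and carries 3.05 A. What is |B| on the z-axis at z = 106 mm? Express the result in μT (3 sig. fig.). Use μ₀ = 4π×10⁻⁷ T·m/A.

On the axis of a circular loop, B = μ₀IR² / [2(R²+z²)^(3/2)].
R² + z² = (0.0526)² + (0.106)² = 0.014 m², and (R²+z²)^(3/2) = 1.66×10⁻³ m³.
B = (4π×10⁻⁷ × 3.05 × 0.002767) / (2 × 1.66×10⁻³) = 3.20×10⁻⁶ T.

B ≈ 3.20 μT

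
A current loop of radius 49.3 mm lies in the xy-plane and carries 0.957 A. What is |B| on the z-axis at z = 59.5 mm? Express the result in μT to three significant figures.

B ≈ 3.17 μT

On the axis of a circular loop, B = μ₀IR² / [2(R²+z²)^(3/2)].
R² + z² = (0.0493)² + (0.0595)² = 0.005971 m², and (R²+z²)^(3/2) = 4.61×10⁻⁴ m³.
B = (4π×10⁻⁷ × 0.957 × 0.00243) / (2 × 4.61×10⁻⁴) = 3.17×10⁻⁶ T.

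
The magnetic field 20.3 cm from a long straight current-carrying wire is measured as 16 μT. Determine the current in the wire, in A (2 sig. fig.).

I ≈ 16 A

For a long straight wire B = μ₀I/(2πd), so I = 2πdB/μ₀.
I = 2π × 0.203 × 1.60×10⁻⁵ / (4π×10⁻⁷) = 16.2 A.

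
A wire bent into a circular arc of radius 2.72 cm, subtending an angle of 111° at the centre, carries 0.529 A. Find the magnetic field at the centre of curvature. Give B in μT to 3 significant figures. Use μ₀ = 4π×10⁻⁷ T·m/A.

B ≈ 3.77 μT

The Biot–Savart field of a circular arc at its centre is B = μ₀Iφ/(4πR), with φ = 1.937 rad.
B = (4π×10⁻⁷ × 0.529 × 1.937) / (4π × 0.0272) = 3.77×10⁻⁶ T.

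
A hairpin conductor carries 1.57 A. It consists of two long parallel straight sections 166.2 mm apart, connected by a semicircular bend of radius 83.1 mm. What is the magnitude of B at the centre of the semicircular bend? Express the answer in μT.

The semicircular arc contributes B_arc = μ₀I·π/(4πR) = μ₀I/(4R) = 5.94×10⁻⁶ T.
Each semi-infinite lead is at perpendicular distance R = 0.0831 m from the centre, with the perpendicular foot at its near end, so it contributes μ₀I/(4πR); both point the same way, together 3.78×10⁻⁶ T.
Arc and leads all point the same direction: B = 5.94×10⁻⁶ + 3.78×10⁻⁶ = 9.71×10⁻⁶ T.

B ≈ 9.71 μT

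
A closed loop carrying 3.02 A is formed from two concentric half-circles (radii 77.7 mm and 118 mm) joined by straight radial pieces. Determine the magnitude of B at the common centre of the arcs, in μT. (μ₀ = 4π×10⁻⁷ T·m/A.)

The radial connectors point toward the centre, so dl × r̂ = 0 and they contribute nothing.
Each semicircle gives μ₀I/(4R): inner arc 1.22×10⁻⁵ T, outer arc 8.04×10⁻⁶ T.
The two arcs carry current in opposite angular senses, so their fields oppose: B = |1.22×10⁻⁵ − 8.04×10⁻⁶| = 4.17×10⁻⁶ T.

B ≈ 4.17 μT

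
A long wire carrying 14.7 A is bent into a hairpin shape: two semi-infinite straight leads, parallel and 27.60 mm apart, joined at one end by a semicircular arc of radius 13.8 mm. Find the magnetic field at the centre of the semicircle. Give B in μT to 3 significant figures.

The semicircular arc contributes B_arc = μ₀I·π/(4πR) = μ₀I/(4R) = 3.35×10⁻⁴ T.
Each semi-infinite lead is at perpendicular distance R = 0.0138 m from the centre, with the perpendicular foot at its near end, so it contributes μ₀I/(4πR); both point the same way, together 2.13×10⁻⁴ T.
Arc and leads all point the same direction: B = 3.35×10⁻⁴ + 2.13×10⁻⁴ = 5.48×10⁻⁴ T.

B ≈ 548 μT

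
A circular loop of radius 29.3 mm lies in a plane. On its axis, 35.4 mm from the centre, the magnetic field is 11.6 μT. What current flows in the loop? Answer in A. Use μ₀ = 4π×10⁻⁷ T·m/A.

I ≈ 2.09 A

On the axis of a loop, B = μ₀IR²/[2(R²+z²)^(3/2)], so I = 2B(R²+z²)^(3/2)/(μ₀R²).
R² + z² = 0.0008585 + 0.001253 = 0.002112 m²; raised to 3/2 gives 9.70×10⁻⁵ m³.
I = 2 × 1.16×10⁻⁵ × 9.70×10⁻⁵ / (1.26×10⁻⁶ × 0.0008585) = 2.09 A.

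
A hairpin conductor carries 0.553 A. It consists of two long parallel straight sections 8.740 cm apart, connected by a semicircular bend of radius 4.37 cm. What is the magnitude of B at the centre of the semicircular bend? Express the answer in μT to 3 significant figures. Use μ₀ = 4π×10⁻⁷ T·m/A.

The semicircular arc contributes B_arc = μ₀I·π/(4πR) = μ₀I/(4R) = 3.98×10⁻⁶ T.
Each semi-infinite lead is at perpendicular distance R = 0.0437 m from the centre, with the perpendicular foot at its near end, so it contributes μ₀I/(4πR); both point the same way, together 2.53×10⁻⁶ T.
Arc and leads all point the same direction: B = 3.98×10⁻⁶ + 2.53×10⁻⁶ = 6.51×10⁻⁶ T.

B ≈ 6.51 μT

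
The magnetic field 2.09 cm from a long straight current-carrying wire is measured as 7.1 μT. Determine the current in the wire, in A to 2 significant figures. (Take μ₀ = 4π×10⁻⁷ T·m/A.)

For a long straight wire B = μ₀I/(2πd), so I = 2πdB/μ₀.
I = 2π × 0.0209 × 7.10×10⁻⁶ / (4π×10⁻⁷) = 0.742 A.

I ≈ 0.74 A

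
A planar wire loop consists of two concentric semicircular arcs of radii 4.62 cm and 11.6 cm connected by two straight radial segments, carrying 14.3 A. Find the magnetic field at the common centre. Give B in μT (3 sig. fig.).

The radial connectors point toward the centre, so dl × r̂ = 0 and they contribute nothing.
Each semicircle gives μ₀I/(4R): inner arc 9.72×10⁻⁵ T, outer arc 3.87×10⁻⁵ T.
The two arcs carry current in opposite angular senses, so their fields oppose: B = |9.72×10⁻⁵ − 3.87×10⁻⁵| = 5.85×10⁻⁵ T.

B ≈ 58.5 μT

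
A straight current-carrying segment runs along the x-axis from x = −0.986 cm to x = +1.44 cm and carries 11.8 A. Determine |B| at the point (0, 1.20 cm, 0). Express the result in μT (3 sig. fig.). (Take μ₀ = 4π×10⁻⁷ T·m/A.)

For a finite straight segment, B = (μ₀I/4πd)(sinθ₁ + sinθ₂), where θ₁, θ₂ are the angles from the perpendicular to each end.
The perpendicular distance is d = 0.012 m; the end-offsets along the wire are a = 0.00986 m and b = 0.0144 m.
sinθ₁ = 0.00986/√(0.00986²+0.012²) = 0.6348; sinθ₂ = 0.0144/√(0.0144²+0.012²) = 0.7682.
B = (4π×10⁻⁷ × 11.8) / (4π × 0.012) × (0.6348 + 0.7682) = 1.38×10⁻⁴ T.

B ≈ 138 μT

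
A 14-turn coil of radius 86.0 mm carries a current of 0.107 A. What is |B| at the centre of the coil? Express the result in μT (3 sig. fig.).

For an N-turn flat coil, B = Nμ₀I/(2R) with R = 0.086 m.
B = 14 × 7.82×10⁻⁷ T = 1.09×10⁻⁵ T.

B ≈ 10.9 μT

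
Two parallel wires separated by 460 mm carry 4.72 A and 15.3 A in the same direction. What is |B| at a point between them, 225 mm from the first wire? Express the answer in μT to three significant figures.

Each long wire gives B = μ₀I/(2πd). Distances are d₁ = 0.225 m and d₂ = 0.235 m.
B₁ = 4.20×10⁻⁶ T, B₂ = 1.30×10⁻⁵ T.
Between parallel currents the two contributions point in opposite directions, so they subtract. B = |B₁ − B₂| = |4.20×10⁻⁶ − 1.30×10⁻⁵| = 8.83×10⁻⁶ T.

B ≈ 8.83 μT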